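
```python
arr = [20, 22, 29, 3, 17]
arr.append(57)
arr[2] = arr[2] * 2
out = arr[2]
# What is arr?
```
Trace:
  arr=[20, 22, 29, 3, 17]
  arr=[20, 22, 29, 3, 17, 57]
  arr=[20, 22, 58, 3, 17, 57]
  arr=[20, 22, 58, 3, 17, 57], out=58

Final answer: [20, 22, 58, 3, 17, 57]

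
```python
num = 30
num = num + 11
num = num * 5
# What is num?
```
Trace:
  num=30
  num=41
  num=205

Final answer: 205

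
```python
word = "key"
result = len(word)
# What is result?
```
Trace:
  word='key'
  word='key', result=3

Final answer: 3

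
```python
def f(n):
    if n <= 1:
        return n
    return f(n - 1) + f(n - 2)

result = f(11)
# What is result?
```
Call trace (a repeated sub-call is expanded the first time; later identical calls just restate its return value):
f(n=11)
  f(n=10)
    f(n=9)
      f(n=8)
        f(n=7)
          f(n=6)
            f(n=5)
              f(n=4)
                f(n=3)
                  f(n=2)
                    f(n=1)
                    -> return 1
                    f(n=0)
                    -> return 0
                  -> return 1
                  f(n=1)
                  -> return 1
                -> return 2
                f(n=2) -> return 1  (same call as traced above)
              -> return 3
              f(n=3) -> return 2  (same call as traced above)
            -> return 5
            f(n=4) -> return 3  (same call as traced above)
          -> return 8
          f(n=5) -> return 5  (same call as traced above)
        -> return 13
        f(n=6) -> return 8  (same call as traced above)
      -> return 21
      f(n=7) -> return 13  (same call as traced above)
    -> return 34
    f(n=8) -> return 21  (same call as traced above)
  -> return 55
  f(n=9) -> return 34  (same call as traced above)
-> return 89

Final answer: 89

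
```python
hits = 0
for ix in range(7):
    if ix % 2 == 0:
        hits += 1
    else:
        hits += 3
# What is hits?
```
Trace:
  hits=0
  hits=1, ix=0
  hits=4, ix=1
  hits=5, ix=2
  hits=8, ix=3
  hits=9, ix=4
  hits=12, ix=5
  hits=13, ix=6

Final answer: 13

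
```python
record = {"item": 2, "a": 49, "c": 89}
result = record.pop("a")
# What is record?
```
Trace:
  record={'item': 2, 'a': 49, 'c': 89}
  record={'item': 2, 'c': 89}, result=49

Final answer: {'item': 2, 'c': 89}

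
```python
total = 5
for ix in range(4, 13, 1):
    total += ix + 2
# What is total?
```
Trace:
  total=5
  total=11, ix=4
  total=18, ix=5
  total=26, ix=6
  total=35, ix=7
  total=45, ix=8
  total=56, ix=9
  total=68, ix=10
  total=81, ix=11
  total=95, ix=12

Final answer: 95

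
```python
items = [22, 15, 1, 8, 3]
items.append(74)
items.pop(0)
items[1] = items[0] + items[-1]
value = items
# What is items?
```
Trace:
  items=[22, 15, 1, 8, 3]
  items=[22, 15, 1, 8, 3, 74]
  items=[15, 1, 8, 3, 74]
  items=[15, 89, 8, 3, 74]
  items=[15, 89, 8, 3, 74], value=[15, 89, 8, 3, 74]

Final answer: [15, 89, 8, 3, 74]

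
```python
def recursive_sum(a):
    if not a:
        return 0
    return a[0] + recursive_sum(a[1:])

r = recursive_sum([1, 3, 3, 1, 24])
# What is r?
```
Call trace:
recursive_sum(a=[1, 3, 3, 1, 24])
  recursive_sum(a=[3, 3, 1, 24])
    recursive_sum(a=[3, 1, 24])
      recursive_sum(a=[1, 24])
        recursive_sum(a=[24])
          recursive_sum(a=[])
          -> return 0
        -> return 24
      -> return 25
    -> return 28
  -> return 31
-> return 32

Final answer: 32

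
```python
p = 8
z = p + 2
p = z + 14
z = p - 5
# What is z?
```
Trace:
  p=8
  p=8, z=10
  p=24, z=10
  p=24, z=19

Final answer: 19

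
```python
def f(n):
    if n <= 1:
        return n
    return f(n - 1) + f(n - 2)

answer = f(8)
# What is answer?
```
Call trace (a repeated sub-call is expanded the first time; later identical calls just restate its return value):
f(n=8)
  f(n=7)
    f(n=6)
      f(n=5)
        f(n=4)
          f(n=3)
            f(n=2)
              f(n=1)
              -> return 1
              f(n=0)
              -> return 0
            -> return 1
            f(n=1)
            -> return 1
          -> return 2
          f(n=2) -> return 1  (same call as traced above)
        -> return 3
        f(n=3) -> return 2  (same call as traced above)
      -> return 5
      f(n=4) -> return 3  (same call as traced above)
    -> return 8
    f(n=5) -> return 5  (same call as traced above)
  -> return 13
  f(n=6) -> return 8  (same call as traced above)
-> return 21

Final answer: 21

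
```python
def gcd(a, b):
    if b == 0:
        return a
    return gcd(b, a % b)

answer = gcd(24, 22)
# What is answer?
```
Call trace:
gcd(a=24, b=22)
  gcd(a=22, b=2)
    gcd(a=2, b=0)
    -> return 2
  -> return 2
-> return 2

Final answer: 2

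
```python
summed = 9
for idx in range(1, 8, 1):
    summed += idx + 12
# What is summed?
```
Trace:
  summed=9
  summed=22, idx=1
  summed=36, idx=2
  summed=51, idx=3
  summed=67, idx=4
  summed=84, idx=5
  summed=102, idx=6
  summed=121, idx=7

Final answer: 121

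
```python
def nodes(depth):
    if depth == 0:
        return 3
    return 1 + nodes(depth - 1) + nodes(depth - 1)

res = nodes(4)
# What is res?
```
Call trace (a repeated sub-call is expanded the first time; later identical calls just restate its return value):
nodes(depth=4)
  nodes(depth=3)
    nodes(depth=2)
      nodes(depth=1)
        nodes(depth=0)
        -> return 3
        nodes(depth=0)
        -> return 3
      -> return 7
      nodes(depth=1) -> return 7  (same call as traced above)
    -> return 15
    nodes(depth=2) -> return 15  (same call as traced above)
  -> return 31
  nodes(depth=3) -> return 31  (same call as traced above)
-> return 63

Final answer: 63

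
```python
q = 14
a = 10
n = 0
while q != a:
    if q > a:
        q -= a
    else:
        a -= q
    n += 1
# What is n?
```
Trace:
  q=14
  q=14, a=10
  q=14, a=10, n=0
  q=4, a=10, n=1
  q=4, a=6, n=2
  q=4, a=2, n=3
  q=2, a=2, n=4

Final answer: 4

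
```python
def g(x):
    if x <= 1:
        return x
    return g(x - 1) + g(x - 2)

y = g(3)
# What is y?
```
Call trace:
g(x=3)
  g(x=2)
    g(x=1)
    -> return 1
    g(x=0)
    -> return 0
  -> return 1
  g(x=1)
  -> return 1
-> return 2

Final answer: 2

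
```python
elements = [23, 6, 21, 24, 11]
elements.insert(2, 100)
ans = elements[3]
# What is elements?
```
Trace:
  elements=[23, 6, 21, 24, 11]
  elements=[23, 6, 100, 21, 24, 11]
  elements=[23, 6, 100, 21, 24, 11], ans=21

Final answer: [23, 6, 100, 21, 24, 11]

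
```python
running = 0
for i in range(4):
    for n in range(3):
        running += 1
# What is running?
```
Trace:
  running=0
  running=1, i=0, n=0
  running=2, i=0, n=1
  running=3, i=0, n=2
  running=4, i=1, n=0
  running=5, i=1, n=1
  running=6, i=1, n=2
  running=7, i=2, n=0
  running=8, i=2, n=1
  running=9, i=2, n=2
  running=10, i=3, n=0
  running=11, i=3, n=1
  running=12, i=3, n=2

Final answer: 12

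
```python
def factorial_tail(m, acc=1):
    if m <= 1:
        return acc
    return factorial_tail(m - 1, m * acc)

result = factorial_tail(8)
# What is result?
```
Call trace:
factorial_tail(m=8, acc=1)
  factorial_tail(m=7, acc=8)
    factorial_tail(m=6, acc=56)
      factorial_tail(m=5, acc=336)
        factorial_tail(m=4, acc=1680)
          factorial_tail(m=3, acc=6720)
            factorial_tail(m=2, acc=20160)
              factorial_tail(m=1, acc=40320)
              -> return 40320
            -> return 40320
          -> return 40320
        -> return 40320
      -> return 40320
    -> return 40320
  -> return 40320
-> return 40320

Final answer: 40320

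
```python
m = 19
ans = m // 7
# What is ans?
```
Trace:
  m=19
  m=19, ans=2

Final answer: 2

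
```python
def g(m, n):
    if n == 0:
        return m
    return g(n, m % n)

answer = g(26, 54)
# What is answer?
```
Call trace:
g(m=26, n=54)
  g(m=54, n=26)
    g(m=26, n=2)
      g(m=2, n=0)
      -> return 2
    -> return 2
  -> return 2
-> return 2

Final answer: 2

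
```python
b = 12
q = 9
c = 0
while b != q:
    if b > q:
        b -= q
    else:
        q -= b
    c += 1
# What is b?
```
Trace:
  b=12
  b=12, q=9
  b=12, q=9, c=0
  b=3, q=9, c=1
  b=3, q=6, c=2
  b=3, q=3, c=3

Final answer: 3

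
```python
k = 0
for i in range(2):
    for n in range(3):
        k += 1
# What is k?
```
Trace:
  k=0
  k=1, i=0, n=0
  k=2, i=0, n=1
  k=3, i=0, n=2
  k=4, i=1, n=0
  k=5, i=1, n=1
  k=6, i=1, n=2

Final answer: 6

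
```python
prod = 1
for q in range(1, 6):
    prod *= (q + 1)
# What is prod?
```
Trace:
  prod=1
  prod=2, q=1
  prod=6, q=2
  prod=24, q=3
  prod=120, q=4
  prod=720, q=5

Final answer: 720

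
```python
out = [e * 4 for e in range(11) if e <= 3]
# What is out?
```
Trace:
  e=0
  e=1
  e=2
  e=3
  e=4
  e=5
  e=6
  e=7
  e=8
  e=9
  e=10
  out=[0, 4, 8, 12]

Final answer: [0, 4, 8, 12]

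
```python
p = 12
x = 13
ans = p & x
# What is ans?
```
Trace:
  p=12
  p=12, x=13
  p=12, x=13, ans=12

Final answer: 12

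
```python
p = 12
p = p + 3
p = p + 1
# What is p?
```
Trace:
  p=12
  p=15
  p=16

Final answer: 16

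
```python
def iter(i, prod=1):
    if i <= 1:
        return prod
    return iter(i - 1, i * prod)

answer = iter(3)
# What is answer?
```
Call trace:
iter(i=3, prod=1)
  iter(i=2, prod=3)
    iter(i=1, prod=6)
    -> return 6
  -> return 6
-> return 6

Final answer: 6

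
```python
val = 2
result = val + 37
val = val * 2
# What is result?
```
Trace:
  val=2
  val=2, result=39
  val=4, result=39

Final answer: 39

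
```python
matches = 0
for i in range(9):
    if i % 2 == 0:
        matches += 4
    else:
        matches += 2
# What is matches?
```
Trace:
  matches=0
  matches=4, i=0
  matches=6, i=1
  matches=10, i=2
  matches=12, i=3
  matches=16, i=4
  matches=18, i=5
  matches=22, i=6
  matches=24, i=7
  matches=28, i=8

Final answer: 28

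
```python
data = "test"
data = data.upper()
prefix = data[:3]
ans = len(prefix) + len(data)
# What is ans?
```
Trace:
  data='test'
  data='TEST'
  data='TEST', prefix='TES'
  data='TEST', prefix='TES', ans=7

Final answer: 7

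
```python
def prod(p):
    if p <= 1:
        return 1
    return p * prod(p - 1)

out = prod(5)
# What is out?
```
Call trace:
prod(p=5)
  prod(p=4)
    prod(p=3)
      prod(p=2)
        prod(p=1)
        -> return 1
      -> return 2
    -> return 6
  -> return 24
-> return 120

Final answer: 120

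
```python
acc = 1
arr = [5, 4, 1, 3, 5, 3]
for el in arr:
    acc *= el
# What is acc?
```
Trace:
  acc=1
  acc=5, el=5
  acc=20, el=4
  acc=20, el=1
  acc=60, el=3
  acc=300, el=5
  acc=900, el=3

Final answer: 900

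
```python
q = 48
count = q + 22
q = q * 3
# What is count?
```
Trace:
  q=48
  q=48, count=70
  q=144, count=70

Final answer: 70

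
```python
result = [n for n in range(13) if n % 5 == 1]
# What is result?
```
Trace:
  n=0
  n=1
  n=2
  n=3
  n=4
  n=5
  n=6
  n=7
  n=8
  n=9
  n=10
  n=11
  n=12
  result=[1, 6, 11]

Final answer: [1, 6, 11]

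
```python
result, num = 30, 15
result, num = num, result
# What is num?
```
Trace:
  result=30, num=15
  result=15, num=30

Final answer: 30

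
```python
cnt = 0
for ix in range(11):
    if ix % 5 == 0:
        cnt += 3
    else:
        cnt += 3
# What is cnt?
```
Trace:
  cnt=0
  cnt=3, ix=0
  cnt=6, ix=1
  cnt=9, ix=2
  cnt=12, ix=3
  cnt=15, ix=4
  cnt=18, ix=5
  cnt=21, ix=6
  cnt=24, ix=7
  cnt=27, ix=8
  cnt=30, ix=9
  cnt=33, ix=10

Final answer: 33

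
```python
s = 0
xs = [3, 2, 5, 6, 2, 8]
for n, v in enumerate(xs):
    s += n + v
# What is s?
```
Trace:
  s=0
  s=3, n=0, v=3
  s=6, n=1, v=2
  s=13, n=2, v=5
  s=22, n=3, v=6
  s=28, n=4, v=2
  s=41, n=5, v=8

Final answer: 41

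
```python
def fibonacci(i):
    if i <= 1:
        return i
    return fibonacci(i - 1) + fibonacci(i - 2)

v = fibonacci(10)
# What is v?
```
Call trace (a repeated sub-call is expanded the first time; later identical calls just restate its return value):
fibonacci(i=10)
  fibonacci(i=9)
    fibonacci(i=8)
      fibonacci(i=7)
        fibonacci(i=6)
          fibonacci(i=5)
            fibonacci(i=4)
              fibonacci(i=3)
                fibonacci(i=2)
                  fibonacci(i=1)
                  -> return 1
                  fibonacci(i=0)
                  -> return 0
                -> return 1
                fibonacci(i=1)
                -> return 1
              -> return 2
              fibonacci(i=2) -> return 1  (same call as traced above)
            -> return 3
            fibonacci(i=3) -> return 2  (same call as traced above)
          -> return 5
          fibonacci(i=4) -> return 3  (same call as traced above)
        -> return 8
        fibonacci(i=5) -> return 5  (same call as traced above)
      -> return 13
      fibonacci(i=6) -> return 8  (same call as traced above)
    -> return 21
    fibonacci(i=7) -> return 13  (same call as traced above)
  -> return 34
  fibonacci(i=8) -> return 21  (same call as traced above)
-> return 55

Final answer: 55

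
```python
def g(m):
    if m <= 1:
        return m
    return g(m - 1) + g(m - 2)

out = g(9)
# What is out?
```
Call trace (a repeated sub-call is expanded the first time; later identical calls just restate its return value):
g(m=9)
  g(m=8)
    g(m=7)
      g(m=6)
        g(m=5)
          g(m=4)
            g(m=3)
              g(m=2)
                g(m=1)
                -> return 1
                g(m=0)
                -> return 0
              -> return 1
              g(m=1)
              -> return 1
            -> return 2
            g(m=2) -> return 1  (same call as traced above)
          -> return 3
          g(m=3) -> return 2  (same call as traced above)
        -> return 5
        g(m=4) -> return 3  (same call as traced above)
      -> return 8
      g(m=5) -> return 5  (same call as traced above)
    -> return 13
    g(m=6) -> return 8  (same call as traced above)
  -> return 21
  g(m=7) -> return 13  (same call as traced above)
-> return 34

Final answer: 34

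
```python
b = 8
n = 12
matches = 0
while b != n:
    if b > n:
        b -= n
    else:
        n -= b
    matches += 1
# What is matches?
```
Trace:
  b=8
  b=8, n=12
  b=8, n=12, matches=0
  b=8, n=4, matches=1
  b=4, n=4, matches=2

Final answer: 2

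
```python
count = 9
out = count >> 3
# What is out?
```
Trace:
  count=9
  count=9, out=1

Final answer: 1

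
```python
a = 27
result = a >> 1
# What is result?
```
Trace:
  a=27
  a=27, result=13

Final answer: 13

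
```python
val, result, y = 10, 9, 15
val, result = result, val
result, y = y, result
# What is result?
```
Trace:
  val=10, result=9, y=15
  val=9, result=10, y=15
  val=9, result=15, y=10

Final answer: 15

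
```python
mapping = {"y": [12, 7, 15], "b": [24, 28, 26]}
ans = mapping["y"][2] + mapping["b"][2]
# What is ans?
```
Trace:
  mapping={'y': [12, 7, 15], 'b': [24, 28, 26]}
  mapping={'y': [12, 7, 15], 'b': [24, 28, 26]}, ans=41

Final answer: 41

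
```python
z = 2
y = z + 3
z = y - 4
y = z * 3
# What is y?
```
Trace:
  z=2
  z=2, y=5
  z=1, y=5
  z=1, y=3

Final answer: 3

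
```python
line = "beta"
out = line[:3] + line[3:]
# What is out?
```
Trace:
  line='beta'
  line='beta', out='beta'

Final answer: 'beta'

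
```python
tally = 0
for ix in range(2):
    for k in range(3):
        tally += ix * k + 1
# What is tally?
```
Trace:
  tally=0
  tally=1, ix=0, k=0
  tally=2, ix=0, k=1
  tally=3, ix=0, k=2
  tally=4, ix=1, k=0
  tally=6, ix=1, k=1
  tally=9, ix=1, k=2

Final answer: 9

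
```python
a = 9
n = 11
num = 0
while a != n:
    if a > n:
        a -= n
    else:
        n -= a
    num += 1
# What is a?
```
Trace:
  a=9
  a=9, n=11
  a=9, n=11, num=0
  a=9, n=2, num=1
  a=7, n=2, num=2
  a=5, n=2, num=3
  a=3, n=2, num=4
  a=1, n=2, num=5
  a=1, n=1, num=6

Final answer: 1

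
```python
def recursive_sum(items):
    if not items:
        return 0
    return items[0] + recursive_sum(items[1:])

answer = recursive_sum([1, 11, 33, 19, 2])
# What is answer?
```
Call trace:
recursive_sum(items=[1, 11, 33, 19, 2])
  recursive_sum(items=[11, 33, 19, 2])
    recursive_sum(items=[33, 19, 2])
      recursive_sum(items=[19, 2])
        recursive_sum(items=[2])
          recursive_sum(items=[])
          -> return 0
        -> return 2
      -> return 21
    -> return 54
  -> return 65
-> return 66

Final answer: 66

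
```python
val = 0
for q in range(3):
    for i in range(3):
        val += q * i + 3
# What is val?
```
Trace:
  val=0
  val=3, q=0, i=0
  val=6, q=0, i=1
  val=9, q=0, i=2
  val=12, q=1, i=0
  val=16, q=1, i=1
  val=21, q=1, i=2
  val=24, q=2, i=0
  val=29, q=2, i=1
  val=36, q=2, i=2

Final answer: 36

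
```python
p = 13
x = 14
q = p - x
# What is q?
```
Trace:
  p=13
  p=13, x=14
  p=13, x=14, q=-1

Final answer: -1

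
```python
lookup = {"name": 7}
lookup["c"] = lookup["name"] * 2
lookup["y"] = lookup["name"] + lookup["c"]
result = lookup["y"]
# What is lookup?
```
Trace:
  lookup={'name': 7}
  lookup={'name': 7, 'c': 14}
  lookup={'name': 7, 'c': 14, 'y': 21}
  lookup={'name': 7, 'c': 14, 'y': 21}, result=21

Final answer: {'name': 7, 'c': 14, 'y': 21}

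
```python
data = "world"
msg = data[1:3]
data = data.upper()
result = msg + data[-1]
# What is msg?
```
Trace:
  data='world'
  data='world', msg='or'
  data='WORLD', msg='or'
  data='WORLD', msg='or', result='orD'

Final answer: 'or'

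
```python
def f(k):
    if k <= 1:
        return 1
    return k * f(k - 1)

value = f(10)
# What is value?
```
Call trace:
f(k=10)
  f(k=9)
    f(k=8)
      f(k=7)
        f(k=6)
          f(k=5)
            f(k=4)
              f(k=3)
                f(k=2)
                  f(k=1)
                  -> return 1
                -> return 2
              -> return 6
            -> return 24
          -> return 120
        -> return 720
      -> return 5040
    -> return 40320
  -> return 362880
-> return 3628800

Final answer: 3628800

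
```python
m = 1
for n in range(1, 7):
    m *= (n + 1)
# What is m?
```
Trace:
  m=1
  m=2, n=1
  m=6, n=2
  m=24, n=3
  m=120, n=4
  m=720, n=5
  m=5040, n=6

Final answer: 5040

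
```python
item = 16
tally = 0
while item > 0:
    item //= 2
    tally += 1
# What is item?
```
Trace:
  item=16
  item=16, tally=0
  item=8, tally=1
  item=4, tally=2
  item=2, tally=3
  item=1, tally=4
  item=0, tally=5

Final answer: 0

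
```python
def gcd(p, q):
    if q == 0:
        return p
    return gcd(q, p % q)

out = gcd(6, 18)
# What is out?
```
Call trace:
gcd(p=6, q=18)
  gcd(p=18, q=6)
    gcd(p=6, q=0)
    -> return 6
  -> return 6
-> return 6

Final answer: 6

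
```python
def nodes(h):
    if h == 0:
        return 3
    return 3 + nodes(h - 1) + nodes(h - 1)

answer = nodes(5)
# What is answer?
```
Call trace (a repeated sub-call is expanded the first time; later identical calls just restate its return value):
nodes(h=5)
  nodes(h=4)
    nodes(h=3)
      nodes(h=2)
        nodes(h=1)
          nodes(h=0)
          -> return 3
          nodes(h=0)
          -> return 3
        -> return 9
        nodes(h=1) -> return 9  (same call as traced above)
      -> return 21
      nodes(h=2) -> return 21  (same call as traced above)
    -> return 45
    nodes(h=3) -> return 45  (same call as traced above)
  -> return 93
  nodes(h=4) -> return 93  (same call as traced above)
-> return 189

Final answer: 189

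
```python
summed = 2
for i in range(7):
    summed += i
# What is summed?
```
Trace:
  summed=2
  summed=2, i=0
  summed=3, i=1
  summed=5, i=2
  summed=8, i=3
  summed=12, i=4
  summed=17, i=5
  summed=23, i=6

Final answer: 23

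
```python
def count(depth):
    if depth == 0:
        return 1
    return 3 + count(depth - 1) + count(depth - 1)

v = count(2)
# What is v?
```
Call trace (a repeated sub-call is expanded the first time; later identical calls just restate its return value):
count(depth=2)
  count(depth=1)
    count(depth=0)
    -> return 1
    count(depth=0)
    -> return 1
  -> return 5
  count(depth=1) -> return 5  (same call as traced above)
-> return 13

Final answer: 13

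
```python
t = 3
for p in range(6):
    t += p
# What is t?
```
Trace:
  t=3
  t=3, p=0
  t=4, p=1
  t=6, p=2
  t=9, p=3
  t=13, p=4
  t=18, p=5

Final answer: 18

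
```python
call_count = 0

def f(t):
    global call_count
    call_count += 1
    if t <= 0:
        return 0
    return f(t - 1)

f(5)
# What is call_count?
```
Call trace:
f(t=5)
  f(t=4)
    f(t=3)
      f(t=2)
        f(t=1)
          f(t=0)
          -> return 0
        -> return 0
      -> return 0
    -> return 0
  -> return 0
-> return 0

call_count is incremented once per call. f is entered once for each t = 5, 4, 3, 2, 1, 0 (the t <= 0 call returns without recursing), i.e. 5 + 1 calls.
call_count = 6

Final answer: 6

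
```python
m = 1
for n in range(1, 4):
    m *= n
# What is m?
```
Trace:
  m=1
  m=1, n=1
  m=2, n=2
  m=6, n=3

Final answer: 6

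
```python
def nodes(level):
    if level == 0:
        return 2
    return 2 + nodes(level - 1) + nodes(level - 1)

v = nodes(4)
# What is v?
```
Call trace (a repeated sub-call is expanded the first time; later identical calls just restate its return value):
nodes(level=4)
  nodes(level=3)
    nodes(level=2)
      nodes(level=1)
        nodes(level=0)
        -> return 2
        nodes(level=0)
        -> return 2
      -> return 6
      nodes(level=1) -> return 6  (same call as traced above)
    -> return 14
    nodes(level=2) -> return 14  (same call as traced above)
  -> return 30
  nodes(level=3) -> return 30  (same call as traced above)
-> return 62

Final answer: 62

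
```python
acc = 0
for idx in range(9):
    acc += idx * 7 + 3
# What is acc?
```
Trace:
  acc=0
  acc=3, idx=0
  acc=13, idx=1
  acc=30, idx=2
  acc=54, idx=3
  acc=85, idx=4
  acc=123, idx=5
  acc=168, idx=6
  acc=220, idx=7
  acc=279, idx=8

Final answer: 279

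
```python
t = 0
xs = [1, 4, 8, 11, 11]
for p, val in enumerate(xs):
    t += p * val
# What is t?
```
Trace:
  t=0
  t=0, p=0, val=1
  t=4, p=1, val=4
  t=20, p=2, val=8
  t=53, p=3, val=11
  t=97, p=4, val=11

Final answer: 97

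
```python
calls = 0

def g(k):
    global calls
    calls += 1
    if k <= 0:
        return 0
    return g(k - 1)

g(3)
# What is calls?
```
Call trace:
g(k=3)
  g(k=2)
    g(k=1)
      g(k=0)
      -> return 0
    -> return 0
  -> return 0
-> return 0

calls is incremented once per call. g is entered once for each k = 3, 2, 1, 0 (the k <= 0 call returns without recursing), i.e. 3 + 1 calls.
calls = 4

Final answer: 4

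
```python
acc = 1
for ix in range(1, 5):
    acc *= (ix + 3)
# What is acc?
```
Trace:
  acc=1
  acc=4, ix=1
  acc=20, ix=2
  acc=120, ix=3
  acc=840, ix=4

Final answer: 840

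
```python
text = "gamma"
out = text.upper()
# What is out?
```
Trace:
  text='gamma'
  text='gamma', out='GAMMA'

Final answer: 'GAMMA'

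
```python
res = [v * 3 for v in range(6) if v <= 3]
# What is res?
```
Trace:
  v=0
  v=1
  v=2
  v=3
  v=4
  v=5
  res=[0, 3, 6, 9]

Final answer: [0, 3, 6, 9]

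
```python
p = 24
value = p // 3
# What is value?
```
Trace:
  p=24
  p=24, value=8

Final answer: 8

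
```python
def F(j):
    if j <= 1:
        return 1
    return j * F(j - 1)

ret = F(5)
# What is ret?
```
Call trace:
F(j=5)
  F(j=4)
    F(j=3)
      F(j=2)
        F(j=1)
        -> return 1
      -> return 2
    -> return 6
  -> return 24
-> return 120

Final answer: 120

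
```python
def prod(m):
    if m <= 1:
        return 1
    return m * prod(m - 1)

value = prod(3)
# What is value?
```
Call trace:
prod(m=3)
  prod(m=2)
    prod(m=1)
    -> return 1
  -> return 2
-> return 6

Final answer: 6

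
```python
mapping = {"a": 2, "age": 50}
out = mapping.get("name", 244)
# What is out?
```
Trace:
  mapping={'a': 2, 'age': 50}
  mapping={'a': 2, 'age': 50}, out=244

Final answer: 244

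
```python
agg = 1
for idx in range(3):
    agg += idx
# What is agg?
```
Trace:
  agg=1
  agg=1, idx=0
  agg=2, idx=1
  agg=4, idx=2

Final answer: 4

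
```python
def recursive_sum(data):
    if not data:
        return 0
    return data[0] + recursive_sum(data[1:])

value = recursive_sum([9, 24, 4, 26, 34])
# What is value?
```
Call trace:
recursive_sum(data=[9, 24, 4, 26, 34])
  recursive_sum(data=[24, 4, 26, 34])
    recursive_sum(data=[4, 26, 34])
      recursive_sum(data=[26, 34])
        recursive_sum(data=[34])
          recursive_sum(data=[])
          -> return 0
        -> return 34
      -> return 60
    -> return 64
  -> return 88
-> return 97

Final answer: 97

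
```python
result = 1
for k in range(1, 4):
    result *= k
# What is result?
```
Trace:
  result=1
  result=1, k=1
  result=2, k=2
  result=6, k=3

Final answer: 6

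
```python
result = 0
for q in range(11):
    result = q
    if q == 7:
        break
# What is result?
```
Trace:
  result=0
  result=0, q=0
  result=1, q=1
  result=2, q=2
  result=3, q=3
  result=4, q=4
  result=5, q=5
  result=6, q=6
  result=7, q=7

Final answer: 7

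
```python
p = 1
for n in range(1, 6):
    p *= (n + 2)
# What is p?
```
Trace:
  p=1
  p=3, n=1
  p=12, n=2
  p=60, n=3
  p=360, n=4
  p=2520, n=5

Final answer: 2520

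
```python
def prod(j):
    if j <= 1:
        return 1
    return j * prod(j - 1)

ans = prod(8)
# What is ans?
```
Call trace:
prod(j=8)
  prod(j=7)
    prod(j=6)
      prod(j=5)
        prod(j=4)
          prod(j=3)
            prod(j=2)
              prod(j=1)
              -> return 1
            -> return 2
          -> return 6
        -> return 24
      -> return 120
    -> return 720
  -> return 5040
-> return 40320

Final answer: 40320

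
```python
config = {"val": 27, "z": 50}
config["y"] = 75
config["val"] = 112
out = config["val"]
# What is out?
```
Trace:
  config={'val': 27, 'z': 50}
  config={'val': 27, 'z': 50, 'y': 75}
  config={'val': 112, 'z': 50, 'y': 75}
  config={'val': 112, 'z': 50, 'y': 75}, out=112

Final answer: 112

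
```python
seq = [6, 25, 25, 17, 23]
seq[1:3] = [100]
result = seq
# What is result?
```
Trace:
  seq=[6, 25, 25, 17, 23]
  seq=[6, 100, 17, 23]
  seq=[6, 100, 17, 23], result=[6, 100, 17, 23]

Final answer: [6, 100, 17, 23]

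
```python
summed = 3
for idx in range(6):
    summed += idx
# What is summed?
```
Trace:
  summed=3
  summed=3, idx=0
  summed=4, idx=1
  summed=6, idx=2
  summed=9, idx=3
  summed=13, idx=4
  summed=18, idx=5

Final answer: 18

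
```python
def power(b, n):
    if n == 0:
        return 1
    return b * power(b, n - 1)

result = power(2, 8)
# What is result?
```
Call trace:
power(b=2, n=8)
  power(b=2, n=7)
    power(b=2, n=6)
      power(b=2, n=5)
        power(b=2, n=4)
          power(b=2, n=3)
            power(b=2, n=2)
              power(b=2, n=1)
                power(b=2, n=0)
                -> return 1
              -> return 2
            -> return 4
          -> return 8
        -> return 16
      -> return 32
    -> return 64
  -> return 128
-> return 256

Final answer: 256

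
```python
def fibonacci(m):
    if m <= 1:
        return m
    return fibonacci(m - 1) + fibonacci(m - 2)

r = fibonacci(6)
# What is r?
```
Call trace (a repeated sub-call is expanded the first time; later identical calls just restate its return value):
fibonacci(m=6)
  fibonacci(m=5)
    fibonacci(m=4)
      fibonacci(m=3)
        fibonacci(m=2)
          fibonacci(m=1)
          -> return 1
          fibonacci(m=0)
          -> return 0
        -> return 1
        fibonacci(m=1)
        -> return 1
      -> return 2
      fibonacci(m=2) -> return 1  (same call as traced above)
    -> return 3
    fibonacci(m=3) -> return 2  (same call as traced above)
  -> return 5
  fibonacci(m=4) -> return 3  (same call as traced above)
-> return 8

Final answer: 8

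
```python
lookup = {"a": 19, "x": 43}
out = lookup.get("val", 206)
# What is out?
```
Trace:
  lookup={'a': 19, 'x': 43}
  lookup={'a': 19, 'x': 43}, out=206

Final answer: 206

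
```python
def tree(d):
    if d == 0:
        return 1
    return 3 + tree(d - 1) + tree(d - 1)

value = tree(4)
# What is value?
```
Call trace (a repeated sub-call is expanded the first time; later identical calls just restate its return value):
tree(d=4)
  tree(d=3)
    tree(d=2)
      tree(d=1)
        tree(d=0)
        -> return 1
        tree(d=0)
        -> return 1
      -> return 5
      tree(d=1) -> return 5  (same call as traced above)
    -> return 13
    tree(d=2) -> return 13  (same call as traced above)
  -> return 29
  tree(d=3) -> return 29  (same call as traced above)
-> return 61

Final answer: 61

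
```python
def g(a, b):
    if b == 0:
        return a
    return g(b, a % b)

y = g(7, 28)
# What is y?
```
Call trace:
g(a=7, b=28)
  g(a=28, b=7)
    g(a=7, b=0)
    -> return 7
  -> return 7
-> return 7

Final answer: 7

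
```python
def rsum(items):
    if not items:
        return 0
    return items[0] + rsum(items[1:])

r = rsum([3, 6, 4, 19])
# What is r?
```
Call trace:
rsum(items=[3, 6, 4, 19])
  rsum(items=[6, 4, 19])
    rsum(items=[4, 19])
      rsum(items=[19])
        rsum(items=[])
        -> return 0
      -> return 19
    -> return 23
  -> return 29
-> return 32

Final answer: 32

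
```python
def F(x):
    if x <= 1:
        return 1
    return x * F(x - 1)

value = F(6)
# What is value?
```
Call trace:
F(x=6)
  F(x=5)
    F(x=4)
      F(x=3)
        F(x=2)
          F(x=1)
          -> return 1
        -> return 2
      -> return 6
    -> return 24
  -> return 120
-> return 720

Final answer: 720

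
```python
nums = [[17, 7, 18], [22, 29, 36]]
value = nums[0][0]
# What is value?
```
Trace:
  nums=[[17, 7, 18], [22, 29, 36]]
  nums=[[17, 7, 18], [22, 29, 36]], value=17

Final answer: 17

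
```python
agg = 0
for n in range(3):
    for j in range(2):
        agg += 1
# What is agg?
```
Trace:
  agg=0
  agg=1, n=0, j=0
  agg=2, n=0, j=1
  agg=3, n=1, j=0
  agg=4, n=1, j=1
  agg=5, n=2, j=0
  agg=6, n=2, j=1

Final answer: 6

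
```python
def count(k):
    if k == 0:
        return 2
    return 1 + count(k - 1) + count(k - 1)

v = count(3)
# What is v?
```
Call trace (a repeated sub-call is expanded the first time; later identical calls just restate its return value):
count(k=3)
  count(k=2)
    count(k=1)
      count(k=0)
      -> return 2
      count(k=0)
      -> return 2
    -> return 5
    count(k=1) -> return 5  (same call as traced above)
  -> return 11
  count(k=2) -> return 11  (same call as traced above)
-> return 23

Final answer: 23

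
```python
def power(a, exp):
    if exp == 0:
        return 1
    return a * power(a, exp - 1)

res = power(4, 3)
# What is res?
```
Call trace:
power(a=4, exp=3)
  power(a=4, exp=2)
    power(a=4, exp=1)
      power(a=4, exp=0)
      -> return 1
    -> return 4
  -> return 16
-> return 64

Final answer: 64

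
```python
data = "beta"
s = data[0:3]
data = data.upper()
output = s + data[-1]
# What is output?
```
Trace:
  data='beta'
  data='beta', s='bet'
  data='BETA', s='bet'
  data='BETA', s='bet', output='betA'

Final answer: 'betA'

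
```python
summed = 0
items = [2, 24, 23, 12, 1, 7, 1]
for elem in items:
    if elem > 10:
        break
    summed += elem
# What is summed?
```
Trace:
  summed=0
  summed=2, elem=2
  summed=2, elem=24

Final answer: 2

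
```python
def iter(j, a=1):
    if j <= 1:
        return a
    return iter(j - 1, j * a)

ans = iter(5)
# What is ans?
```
Call trace:
iter(j=5, a=1)
  iter(j=4, a=5)
    iter(j=3, a=20)
      iter(j=2, a=60)
        iter(j=1, a=120)
        -> return 120
      -> return 120
    -> return 120
  -> return 120
-> return 120

Final answer: 120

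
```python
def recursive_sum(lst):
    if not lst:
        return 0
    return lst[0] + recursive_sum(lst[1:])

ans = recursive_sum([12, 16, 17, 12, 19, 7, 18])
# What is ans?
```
Call trace:
recursive_sum(lst=[12, 16, 17, 12, 19, 7, 18])
  recursive_sum(lst=[16, 17, 12, 19, 7, 18])
    recursive_sum(lst=[17, 12, 19, 7, 18])
      recursive_sum(lst=[12, 19, 7, 18])
        recursive_sum(lst=[19, 7, 18])
          recursive_sum(lst=[7, 18])
            recursive_sum(lst=[18])
              recursive_sum(lst=[])
              -> return 0
            -> return 18
          -> return 25
        -> return 44
      -> return 56
    -> return 73
  -> return 89
-> return 101

Final answer: 101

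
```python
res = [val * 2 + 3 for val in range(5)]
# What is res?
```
Trace:
  val=0
  val=1
  val=2
  val=3
  val=4
  res=[3, 5, 7, 9, 11]

Final answer: [3, 5, 7, 9, 11]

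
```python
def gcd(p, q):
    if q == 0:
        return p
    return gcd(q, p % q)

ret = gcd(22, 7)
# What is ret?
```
Call trace:
gcd(p=22, q=7)
  gcd(p=7, q=1)
    gcd(p=1, q=0)
    -> return 1
  -> return 1
-> return 1

Final answer: 1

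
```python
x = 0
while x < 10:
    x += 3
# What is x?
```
Trace:
  x=0
  x=3
  x=6
  x=9
  x=12

Final answer: 12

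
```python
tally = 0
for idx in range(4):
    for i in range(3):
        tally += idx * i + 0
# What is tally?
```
Trace:
  tally=0
  tally=0, idx=0, i=0
  tally=0, idx=0, i=1
  tally=0, idx=0, i=2
  tally=0, idx=1, i=0
  tally=1, idx=1, i=1
  tally=3, idx=1, i=2
  tally=3, idx=2, i=0
  tally=5, idx=2, i=1
  tally=9, idx=2, i=2
  tally=9, idx=3, i=0
  tally=12, idx=3, i=1
  tally=18, idx=3, i=2

Final answer: 18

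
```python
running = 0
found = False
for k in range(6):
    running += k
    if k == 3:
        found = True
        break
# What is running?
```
Trace:
  running=0
  running=0, found=False
  running=0, found=False, k=0
  running=1, found=False, k=1
  running=3, found=False, k=2
  running=6, found=True, k=3

Final answer: 6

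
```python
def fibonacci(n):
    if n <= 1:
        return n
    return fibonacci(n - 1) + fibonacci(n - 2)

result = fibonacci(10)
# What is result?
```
Call trace (a repeated sub-call is expanded the first time; later identical calls just restate its return value):
fibonacci(n=10)
  fibonacci(n=9)
    fibonacci(n=8)
      fibonacci(n=7)
        fibonacci(n=6)
          fibonacci(n=5)
            fibonacci(n=4)
              fibonacci(n=3)
                fibonacci(n=2)
                  fibonacci(n=1)
                  -> return 1
                  fibonacci(n=0)
                  -> return 0
                -> return 1
                fibonacci(n=1)
                -> return 1
              -> return 2
              fibonacci(n=2) -> return 1  (same call as traced above)
            -> return 3
            fibonacci(n=3) -> return 2  (same call as traced above)
          -> return 5
          fibonacci(n=4) -> return 3  (same call as traced above)
        -> return 8
        fibonacci(n=5) -> return 5  (same call as traced above)
      -> return 13
      fibonacci(n=6) -> return 8  (same call as traced above)
    -> return 21
    fibonacci(n=7) -> return 13  (same call as traced above)
  -> return 34
  fibonacci(n=8) -> return 21  (same call as traced above)
-> return 55

Final answer: 55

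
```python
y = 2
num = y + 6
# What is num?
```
Trace:
  y=2
  y=2, num=8

Final answer: 8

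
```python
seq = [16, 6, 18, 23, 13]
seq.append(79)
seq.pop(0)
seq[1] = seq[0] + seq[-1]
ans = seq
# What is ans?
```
Trace:
  seq=[16, 6, 18, 23, 13]
  seq=[16, 6, 18, 23, 13, 79]
  seq=[6, 18, 23, 13, 79]
  seq=[6, 85, 23, 13, 79]
  seq=[6, 85, 23, 13, 79], ans=[6, 85, 23, 13, 79]

Final answer: [6, 85, 23, 13, 79]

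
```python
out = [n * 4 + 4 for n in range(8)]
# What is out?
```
Trace:
  n=0
  n=1
  n=2
  n=3
  n=4
  n=5
  n=6
  n=7
  out=[4, 8, 12, 16, 20, 24, 28, 32]

Final answer: [4, 8, 12, 16, 20, 24, 28, 32]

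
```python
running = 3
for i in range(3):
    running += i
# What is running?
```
Trace:
  running=3
  running=3, i=0
  running=4, i=1
  running=6, i=2

Final answer: 6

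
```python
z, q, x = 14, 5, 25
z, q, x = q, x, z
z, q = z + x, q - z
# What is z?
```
Trace:
  z=14, q=5, x=25
  z=5, q=25, x=14
  z=19, q=20, x=14

Final answer: 19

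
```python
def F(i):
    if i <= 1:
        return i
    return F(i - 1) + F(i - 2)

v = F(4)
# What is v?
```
Call trace (a repeated sub-call is expanded the first time; later identical calls just restate its return value):
F(i=4)
  F(i=3)
    F(i=2)
      F(i=1)
      -> return 1
      F(i=0)
      -> return 0
    -> return 1
    F(i=1)
    -> return 1
  -> return 2
  F(i=2) -> return 1  (same call as traced above)
-> return 3

Final answer: 3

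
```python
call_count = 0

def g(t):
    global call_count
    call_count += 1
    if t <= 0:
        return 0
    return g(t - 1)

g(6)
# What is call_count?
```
Call trace:
g(t=6)
  g(t=5)
    g(t=4)
      g(t=3)
        g(t=2)
          g(t=1)
            g(t=0)
            -> return 0
          -> return 0
        -> return 0
      -> return 0
    -> return 0
  -> return 0
-> return 0

call_count is incremented once per call. g is entered once for each t = 6, 5, 4, 3, 2, 1, 0 (the t <= 0 call returns without recursing), i.e. 6 + 1 calls.
call_count = 7

Final answer: 7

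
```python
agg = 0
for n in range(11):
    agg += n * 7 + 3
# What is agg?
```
Trace:
  agg=0
  agg=3, n=0
  agg=13, n=1
  agg=30, n=2
  agg=54, n=3
  agg=85, n=4
  agg=123, n=5
  agg=168, n=6
  agg=220, n=7
  agg=279, n=8
  agg=345, n=9
  agg=418, n=10

Final answer: 418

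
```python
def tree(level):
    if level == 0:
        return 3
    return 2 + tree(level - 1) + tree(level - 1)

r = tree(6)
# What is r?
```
Call trace (a repeated sub-call is expanded the first time; later identical calls just restate its return value):
tree(level=6)
  tree(level=5)
    tree(level=4)
      tree(level=3)
        tree(level=2)
          tree(level=1)
            tree(level=0)
            -> return 3
            tree(level=0)
            -> return 3
          -> return 8
          tree(level=1) -> return 8  (same call as traced above)
        -> return 18
        tree(level=2) -> return 18  (same call as traced above)
      -> return 38
      tree(level=3) -> return 38  (same call as traced above)
    -> return 78
    tree(level=4) -> return 78  (same call as traced above)
  -> return 158
  tree(level=5) -> return 158  (same call as traced above)
-> return 318

Final answer: 318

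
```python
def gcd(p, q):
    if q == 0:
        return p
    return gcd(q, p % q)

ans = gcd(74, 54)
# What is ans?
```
Call trace:
gcd(p=74, q=54)
  gcd(p=54, q=20)
    gcd(p=20, q=14)
      gcd(p=14, q=6)
        gcd(p=6, q=2)
          gcd(p=2, q=0)
          -> return 2
        -> return 2
      -> return 2
    -> return 2
  -> return 2
-> return 2

Final answer: 2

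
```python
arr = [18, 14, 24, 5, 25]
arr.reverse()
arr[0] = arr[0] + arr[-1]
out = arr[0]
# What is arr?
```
Trace:
  arr=[18, 14, 24, 5, 25]
  arr=[25, 5, 24, 14, 18]
  arr=[43, 5, 24, 14, 18]
  arr=[43, 5, 24, 14, 18], out=43

Final answer: [43, 5, 24, 14, 18]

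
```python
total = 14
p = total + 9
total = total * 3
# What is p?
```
Trace:
  total=14
  total=14, p=23
  total=42, p=23

Final answer: 23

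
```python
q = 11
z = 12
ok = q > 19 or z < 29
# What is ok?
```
Trace:
  q=11
  q=11, z=12
  q=11, z=12, ok=True

Final answer: True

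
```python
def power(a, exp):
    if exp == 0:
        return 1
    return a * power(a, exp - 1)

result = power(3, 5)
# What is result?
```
Call trace:
power(a=3, exp=5)
  power(a=3, exp=4)
    power(a=3, exp=3)
      power(a=3, exp=2)
        power(a=3, exp=1)
          power(a=3, exp=0)
          -> return 1
        -> return 3
      -> return 9
    -> return 27
  -> return 81
-> return 243

Final answer: 243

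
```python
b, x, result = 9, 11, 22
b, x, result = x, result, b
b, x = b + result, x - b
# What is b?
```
Trace:
  b=9, x=11, result=22
  b=11, x=22, result=9
  b=20, x=11, result=9

Final answer: 20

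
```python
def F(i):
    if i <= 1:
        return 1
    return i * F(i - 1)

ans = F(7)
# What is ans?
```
Call trace:
F(i=7)
  F(i=6)
    F(i=5)
      F(i=4)
        F(i=3)
          F(i=2)
            F(i=1)
            -> return 1
          -> return 2
        -> return 6
      -> return 24
    -> return 120
  -> return 720
-> return 5040

Final answer: 5040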